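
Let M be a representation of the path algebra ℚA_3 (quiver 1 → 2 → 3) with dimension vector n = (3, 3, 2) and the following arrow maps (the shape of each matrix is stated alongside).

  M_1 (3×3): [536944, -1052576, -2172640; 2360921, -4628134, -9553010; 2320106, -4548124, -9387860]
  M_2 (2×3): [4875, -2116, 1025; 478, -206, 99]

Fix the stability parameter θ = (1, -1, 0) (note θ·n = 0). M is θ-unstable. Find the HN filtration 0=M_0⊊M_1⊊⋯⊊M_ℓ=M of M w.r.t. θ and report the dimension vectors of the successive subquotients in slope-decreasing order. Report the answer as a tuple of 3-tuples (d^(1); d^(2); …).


Interval decomposition of M: I[1,1]^2, I[1,3], I[2,2], I[2,3].
HN type (ℓ=3): μ^(1)=1; μ^(2)=0; μ^(3)=-1

((2, 0, 0); (1, 1, 2); (0, 2, 0))


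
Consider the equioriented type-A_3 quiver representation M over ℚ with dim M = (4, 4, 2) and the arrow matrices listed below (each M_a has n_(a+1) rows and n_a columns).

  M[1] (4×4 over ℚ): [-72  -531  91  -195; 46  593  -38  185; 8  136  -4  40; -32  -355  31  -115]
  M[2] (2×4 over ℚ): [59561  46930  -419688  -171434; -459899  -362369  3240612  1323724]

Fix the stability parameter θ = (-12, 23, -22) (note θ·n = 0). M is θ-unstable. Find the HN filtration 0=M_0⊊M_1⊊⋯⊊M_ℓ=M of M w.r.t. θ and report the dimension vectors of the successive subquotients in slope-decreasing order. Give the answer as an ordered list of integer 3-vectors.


Via rank(M_{q-1}∘⋯∘M_p): M ≅ I[1,1]^2, I[1,3]^2, I[2,2]^2.
μ_θ-semistable layers: μ^(1)=23; μ^(2)=1/2; μ^(3)=-12

((0, 2, 0); (0, 2, 2); (4, 0, 0))


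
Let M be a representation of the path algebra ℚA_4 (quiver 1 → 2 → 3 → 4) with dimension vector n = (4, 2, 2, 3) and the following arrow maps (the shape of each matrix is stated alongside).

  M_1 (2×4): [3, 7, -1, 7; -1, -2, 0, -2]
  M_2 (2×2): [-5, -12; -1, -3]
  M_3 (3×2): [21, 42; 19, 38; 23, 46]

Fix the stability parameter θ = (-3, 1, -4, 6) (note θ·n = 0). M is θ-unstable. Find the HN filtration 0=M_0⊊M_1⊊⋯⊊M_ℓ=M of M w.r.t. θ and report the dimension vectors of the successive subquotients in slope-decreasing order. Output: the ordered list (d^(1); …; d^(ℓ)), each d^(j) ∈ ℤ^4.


Barcode: M ≅ I[1,1]^2, I[1,3], I[1,4], I[4,4]^2. HN layers by μ_θ (3 steps, strictly decreasing):
  μ^(1)=6; μ^(2)=-3/2; μ^(3)=-3

((0, 0, 0, 3); (0, 2, 2, 0); (4, 0, 0, 0))


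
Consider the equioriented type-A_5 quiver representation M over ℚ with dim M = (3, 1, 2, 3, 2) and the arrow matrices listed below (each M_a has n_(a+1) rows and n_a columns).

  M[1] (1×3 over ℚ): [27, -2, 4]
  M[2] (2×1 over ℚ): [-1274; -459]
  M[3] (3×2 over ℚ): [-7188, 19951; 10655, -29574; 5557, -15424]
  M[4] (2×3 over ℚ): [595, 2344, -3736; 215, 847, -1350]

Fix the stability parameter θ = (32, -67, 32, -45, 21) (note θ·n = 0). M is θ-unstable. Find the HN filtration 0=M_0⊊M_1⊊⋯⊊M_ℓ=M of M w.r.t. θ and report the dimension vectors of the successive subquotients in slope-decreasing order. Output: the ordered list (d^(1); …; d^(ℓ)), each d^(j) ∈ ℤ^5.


Interval decomposition of M: I[1,1]^2, I[1,5], I[3,5], I[4,4].
HN type (ℓ=5): μ^(1)=32; μ^(2)=21; μ^(3)=-13/2; μ^(4)=-35/2; μ^(5)=-45

((2, 0, 0, 0, 0); (0, 0, 0, 0, 2); (0, 0, 2, 2, 0); (1, 1, 0, 0, 0); (0, 0, 0, 1, 0))


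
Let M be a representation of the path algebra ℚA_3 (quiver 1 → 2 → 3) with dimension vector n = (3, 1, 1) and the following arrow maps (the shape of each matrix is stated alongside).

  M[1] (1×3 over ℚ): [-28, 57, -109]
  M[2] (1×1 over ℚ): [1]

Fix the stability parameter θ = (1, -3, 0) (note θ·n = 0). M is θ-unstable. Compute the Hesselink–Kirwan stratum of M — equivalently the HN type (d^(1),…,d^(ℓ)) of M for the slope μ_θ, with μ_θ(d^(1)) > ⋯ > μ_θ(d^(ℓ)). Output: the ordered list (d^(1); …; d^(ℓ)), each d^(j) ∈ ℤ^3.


Via rank(M_{q-1}∘⋯∘M_p): M ≅ I[1,1]^2, I[1,3].
μ_θ-semistable layers: μ^(1)=1; μ^(2)=0; μ^(3)=-1

((2, 0, 0); (0, 0, 1); (1, 1, 0))


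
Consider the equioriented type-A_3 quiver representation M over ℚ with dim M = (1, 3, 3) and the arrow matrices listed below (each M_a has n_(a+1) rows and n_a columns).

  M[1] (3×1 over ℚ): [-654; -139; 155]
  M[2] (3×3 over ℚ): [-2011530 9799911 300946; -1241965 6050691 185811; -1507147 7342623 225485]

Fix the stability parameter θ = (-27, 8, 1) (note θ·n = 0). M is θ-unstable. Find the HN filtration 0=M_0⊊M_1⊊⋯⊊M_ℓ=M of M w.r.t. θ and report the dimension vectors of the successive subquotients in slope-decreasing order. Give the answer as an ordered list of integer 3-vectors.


Interval decomposition of M: I[1,3], I[2,2], I[2,3], I[3,3].
HN type (ℓ=4): μ^(1)=8; μ^(2)=9/2; μ^(3)=1; μ^(4)=-27

((0, 1, 0); (0, 2, 2); (0, 0, 1); (1, 0, 0))


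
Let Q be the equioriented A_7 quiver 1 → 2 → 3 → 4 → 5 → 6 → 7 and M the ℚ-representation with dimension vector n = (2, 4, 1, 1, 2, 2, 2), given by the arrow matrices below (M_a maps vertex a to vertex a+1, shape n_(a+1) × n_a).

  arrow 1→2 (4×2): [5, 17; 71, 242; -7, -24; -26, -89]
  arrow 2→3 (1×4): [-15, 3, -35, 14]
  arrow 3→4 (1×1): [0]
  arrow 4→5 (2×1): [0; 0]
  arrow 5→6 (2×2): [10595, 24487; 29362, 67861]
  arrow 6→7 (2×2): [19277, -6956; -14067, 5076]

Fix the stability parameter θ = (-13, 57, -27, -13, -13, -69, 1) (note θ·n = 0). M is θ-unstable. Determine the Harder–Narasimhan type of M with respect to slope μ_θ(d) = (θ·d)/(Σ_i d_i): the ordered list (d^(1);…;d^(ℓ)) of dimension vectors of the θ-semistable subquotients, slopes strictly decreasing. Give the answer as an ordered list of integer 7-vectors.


Via rank(M_{q-1}∘⋯∘M_p): M ≅ I[1,2], I[1,3], I[2,2]^2, I[4,4], I[5,6], I[5,7], I[7,7].
μ_θ-semistable layers: μ^(1)=57; μ^(2)=15; μ^(3)=1; μ^(4)=-13; μ^(5)=-41

((0, 3, 0, 0, 0, 0, 0); (0, 1, 1, 0, 0, 0, 0); (0, 0, 0, 0, 0, 0, 2); (2, 0, 0, 1, 0, 0, 0); (0, 0, 0, 0, 2, 2, 0))


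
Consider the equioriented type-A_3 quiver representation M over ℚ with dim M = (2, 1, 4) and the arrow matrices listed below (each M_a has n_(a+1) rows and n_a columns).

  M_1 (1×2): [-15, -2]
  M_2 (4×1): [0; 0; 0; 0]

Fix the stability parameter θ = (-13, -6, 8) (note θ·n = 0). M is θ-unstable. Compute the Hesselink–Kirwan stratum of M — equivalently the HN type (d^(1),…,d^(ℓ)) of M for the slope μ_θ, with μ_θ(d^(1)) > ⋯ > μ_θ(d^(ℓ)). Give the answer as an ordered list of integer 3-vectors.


Via rank(M_{q-1}∘⋯∘M_p): M ≅ I[1,1], I[1,2], I[3,3]^4.
μ_θ-semistable layers: μ^(1)=8; μ^(2)=-6; μ^(3)=-13

((0, 0, 4); (0, 1, 0); (2, 0, 0))


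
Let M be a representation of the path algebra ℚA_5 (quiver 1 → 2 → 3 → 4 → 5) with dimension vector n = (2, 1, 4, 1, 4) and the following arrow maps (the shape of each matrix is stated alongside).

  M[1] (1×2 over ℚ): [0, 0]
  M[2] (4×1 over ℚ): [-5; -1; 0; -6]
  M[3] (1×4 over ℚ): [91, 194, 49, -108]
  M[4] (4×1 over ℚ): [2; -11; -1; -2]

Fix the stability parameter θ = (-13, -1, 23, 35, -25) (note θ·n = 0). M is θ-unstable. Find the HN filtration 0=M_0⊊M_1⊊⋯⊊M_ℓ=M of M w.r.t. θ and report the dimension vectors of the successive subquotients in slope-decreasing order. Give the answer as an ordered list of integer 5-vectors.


Via rank(M_{q-1}∘⋯∘M_p): M ≅ I[1,1]^2, I[2,5], I[3,3]^3, I[5,5]^3.
μ_θ-semistable layers: μ^(1)=23; μ^(2)=11; μ^(3)=-1; μ^(4)=-13; μ^(5)=-25

((0, 0, 3, 0, 0); (0, 0, 1, 1, 1); (0, 1, 0, 0, 0); (2, 0, 0, 0, 0); (0, 0, 0, 0, 3))


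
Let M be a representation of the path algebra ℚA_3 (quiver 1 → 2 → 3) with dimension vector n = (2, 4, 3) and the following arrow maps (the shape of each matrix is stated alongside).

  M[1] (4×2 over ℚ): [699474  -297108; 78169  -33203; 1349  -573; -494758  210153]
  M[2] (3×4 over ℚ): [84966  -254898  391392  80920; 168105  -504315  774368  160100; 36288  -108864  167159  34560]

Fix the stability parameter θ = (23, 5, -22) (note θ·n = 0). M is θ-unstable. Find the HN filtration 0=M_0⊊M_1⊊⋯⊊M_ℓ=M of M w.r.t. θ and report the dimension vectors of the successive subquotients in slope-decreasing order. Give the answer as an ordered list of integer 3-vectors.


Interval decomposition of M: I[1,2], I[1,3], I[2,2], I[2,3], I[3,3].
HN type (ℓ=5): μ^(1)=14; μ^(2)=5; μ^(3)=2; μ^(4)=-17/2; μ^(5)=-22

((1, 1, 0); (0, 1, 0); (1, 1, 1); (0, 1, 1); (0, 0, 1))


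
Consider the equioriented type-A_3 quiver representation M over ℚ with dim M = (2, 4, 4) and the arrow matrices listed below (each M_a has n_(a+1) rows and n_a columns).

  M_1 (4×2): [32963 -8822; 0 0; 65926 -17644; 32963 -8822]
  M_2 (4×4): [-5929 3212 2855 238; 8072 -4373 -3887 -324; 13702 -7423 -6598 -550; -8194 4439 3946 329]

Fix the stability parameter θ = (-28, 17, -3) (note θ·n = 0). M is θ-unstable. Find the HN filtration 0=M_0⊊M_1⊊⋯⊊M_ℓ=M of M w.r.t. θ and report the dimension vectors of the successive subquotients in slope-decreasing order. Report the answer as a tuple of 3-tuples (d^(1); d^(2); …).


Interval decomposition of M: I[1,1], I[1,3], I[2,3]^3.
HN type (ℓ=2): μ^(1)=7; μ^(2)=-28

((0, 4, 4); (2, 0, 0))


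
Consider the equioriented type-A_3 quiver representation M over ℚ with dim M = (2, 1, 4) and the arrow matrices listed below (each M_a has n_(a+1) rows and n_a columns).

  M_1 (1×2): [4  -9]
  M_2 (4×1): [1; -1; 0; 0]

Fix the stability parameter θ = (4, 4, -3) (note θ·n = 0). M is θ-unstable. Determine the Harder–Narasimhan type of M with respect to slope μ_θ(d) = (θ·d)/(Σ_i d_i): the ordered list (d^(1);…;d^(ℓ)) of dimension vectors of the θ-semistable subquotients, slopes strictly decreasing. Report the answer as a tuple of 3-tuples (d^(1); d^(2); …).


Barcode: M ≅ I[1,1], I[1,3], I[3,3]^3. HN layers by μ_θ (3 steps, strictly decreasing):
  μ^(1)=4; μ^(2)=5/3; μ^(3)=-3

((1, 0, 0); (1, 1, 1); (0, 0, 3))


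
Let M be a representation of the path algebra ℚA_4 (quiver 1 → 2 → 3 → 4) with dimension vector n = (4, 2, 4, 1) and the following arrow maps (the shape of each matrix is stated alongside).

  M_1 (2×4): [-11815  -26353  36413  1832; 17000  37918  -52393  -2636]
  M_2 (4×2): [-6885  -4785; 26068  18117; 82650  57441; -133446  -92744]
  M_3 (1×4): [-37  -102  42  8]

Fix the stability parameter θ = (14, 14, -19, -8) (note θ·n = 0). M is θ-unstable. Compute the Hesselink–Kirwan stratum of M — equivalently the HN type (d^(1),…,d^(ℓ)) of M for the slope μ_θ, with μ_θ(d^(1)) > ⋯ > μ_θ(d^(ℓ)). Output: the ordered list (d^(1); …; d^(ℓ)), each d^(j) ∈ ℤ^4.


Barcode: M ≅ I[1,1]^2, I[1,3], I[1,4], I[3,3]^2. HN layers by μ_θ (4 steps, strictly decreasing):
  μ^(1)=14; μ^(2)=3; μ^(3)=1/4; μ^(4)=-19

((2, 0, 0, 0); (1, 1, 1, 0); (1, 1, 1, 1); (0, 0, 2, 0))


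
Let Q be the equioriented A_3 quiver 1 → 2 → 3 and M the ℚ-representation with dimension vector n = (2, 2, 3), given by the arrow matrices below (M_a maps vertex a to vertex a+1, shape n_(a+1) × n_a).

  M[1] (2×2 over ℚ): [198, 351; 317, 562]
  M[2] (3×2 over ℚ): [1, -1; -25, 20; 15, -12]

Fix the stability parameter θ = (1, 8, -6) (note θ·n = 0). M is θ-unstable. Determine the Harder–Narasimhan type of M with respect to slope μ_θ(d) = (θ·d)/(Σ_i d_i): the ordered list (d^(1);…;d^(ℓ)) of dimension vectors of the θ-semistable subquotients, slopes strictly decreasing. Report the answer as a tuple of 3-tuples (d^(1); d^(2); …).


Interval decomposition of M: I[1,3]^2, I[3,3].
HN type (ℓ=2): μ^(1)=1; μ^(2)=-6

((2, 2, 2); (0, 0, 1))


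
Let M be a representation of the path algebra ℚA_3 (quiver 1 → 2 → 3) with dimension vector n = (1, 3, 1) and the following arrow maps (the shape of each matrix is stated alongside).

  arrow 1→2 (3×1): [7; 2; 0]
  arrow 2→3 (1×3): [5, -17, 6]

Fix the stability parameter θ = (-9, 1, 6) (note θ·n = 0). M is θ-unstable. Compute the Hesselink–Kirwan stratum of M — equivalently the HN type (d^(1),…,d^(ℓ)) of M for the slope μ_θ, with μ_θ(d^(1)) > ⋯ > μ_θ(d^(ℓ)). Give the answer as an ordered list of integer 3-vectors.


Via rank(M_{q-1}∘⋯∘M_p): M ≅ I[1,3], I[2,2]^2.
μ_θ-semistable layers: μ^(1)=6; μ^(2)=1; μ^(3)=-9

((0, 0, 1); (0, 3, 0); (1, 0, 0))


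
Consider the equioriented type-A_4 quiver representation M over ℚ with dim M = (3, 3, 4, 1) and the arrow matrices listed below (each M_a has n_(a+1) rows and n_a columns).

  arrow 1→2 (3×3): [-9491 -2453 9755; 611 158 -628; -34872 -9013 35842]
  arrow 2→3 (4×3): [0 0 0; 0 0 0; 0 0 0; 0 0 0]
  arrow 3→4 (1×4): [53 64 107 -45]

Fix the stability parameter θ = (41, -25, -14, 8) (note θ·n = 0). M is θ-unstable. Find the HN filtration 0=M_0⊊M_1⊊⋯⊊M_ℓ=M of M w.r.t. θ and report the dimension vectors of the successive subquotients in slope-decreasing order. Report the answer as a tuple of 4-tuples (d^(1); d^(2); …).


Barcode: M ≅ I[1,2]^3, I[3,3]^3, I[3,4]. HN layers by μ_θ (2 steps, strictly decreasing):
  μ^(1)=8; μ^(2)=-14

((3, 3, 0, 1); (0, 0, 4, 0))


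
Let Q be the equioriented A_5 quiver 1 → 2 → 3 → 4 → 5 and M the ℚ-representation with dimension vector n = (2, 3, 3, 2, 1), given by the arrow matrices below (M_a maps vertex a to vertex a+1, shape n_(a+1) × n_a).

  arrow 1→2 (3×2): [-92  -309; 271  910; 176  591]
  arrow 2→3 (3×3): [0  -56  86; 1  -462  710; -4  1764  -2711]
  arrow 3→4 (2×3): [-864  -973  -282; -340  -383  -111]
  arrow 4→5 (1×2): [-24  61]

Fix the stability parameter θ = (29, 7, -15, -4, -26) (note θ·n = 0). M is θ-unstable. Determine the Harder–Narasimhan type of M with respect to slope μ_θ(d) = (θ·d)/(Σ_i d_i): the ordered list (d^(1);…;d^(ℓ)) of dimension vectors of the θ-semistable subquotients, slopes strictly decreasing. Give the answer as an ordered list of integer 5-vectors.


Barcode: M ≅ I[1,4], I[1,5], I[2,2], I[3,3]. HN layers by μ_θ (4 steps, strictly decreasing):
  μ^(1)=7; μ^(2)=17/4; μ^(3)=-9/5; μ^(4)=-15

((0, 1, 0, 0, 0); (1, 1, 1, 1, 0); (1, 1, 1, 1, 1); (0, 0, 1, 0, 0))


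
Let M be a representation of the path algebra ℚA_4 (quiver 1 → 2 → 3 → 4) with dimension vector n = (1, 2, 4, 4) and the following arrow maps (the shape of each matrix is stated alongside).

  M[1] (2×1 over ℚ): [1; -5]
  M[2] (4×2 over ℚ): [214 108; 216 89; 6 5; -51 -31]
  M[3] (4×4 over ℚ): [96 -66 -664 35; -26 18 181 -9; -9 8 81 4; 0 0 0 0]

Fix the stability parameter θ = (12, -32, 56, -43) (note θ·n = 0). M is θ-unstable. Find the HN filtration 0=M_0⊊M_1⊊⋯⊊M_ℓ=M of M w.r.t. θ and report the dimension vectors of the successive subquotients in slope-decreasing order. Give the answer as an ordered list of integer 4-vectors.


Barcode: M ≅ I[1,4], I[2,4], I[3,3], I[3,4], I[4,4]. HN layers by μ_θ (5 steps, strictly decreasing):
  μ^(1)=56; μ^(2)=13/2; μ^(3)=-10; μ^(4)=-32; μ^(5)=-43

((0, 0, 1, 0); (0, 0, 3, 3); (1, 1, 0, 0); (0, 1, 0, 0); (0, 0, 0, 1))


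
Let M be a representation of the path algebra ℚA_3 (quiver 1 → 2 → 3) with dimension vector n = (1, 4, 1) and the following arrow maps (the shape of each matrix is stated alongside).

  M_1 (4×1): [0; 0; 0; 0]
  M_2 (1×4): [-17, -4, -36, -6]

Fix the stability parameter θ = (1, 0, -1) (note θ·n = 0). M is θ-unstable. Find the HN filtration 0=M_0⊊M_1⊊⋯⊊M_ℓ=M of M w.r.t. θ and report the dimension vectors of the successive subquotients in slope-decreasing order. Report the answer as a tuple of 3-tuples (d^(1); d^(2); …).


Barcode: M ≅ I[1,1], I[2,2]^3, I[2,3]. HN layers by μ_θ (3 steps, strictly decreasing):
  μ^(1)=1; μ^(2)=0; μ^(3)=-1/2

((1, 0, 0); (0, 3, 0); (0, 1, 1))


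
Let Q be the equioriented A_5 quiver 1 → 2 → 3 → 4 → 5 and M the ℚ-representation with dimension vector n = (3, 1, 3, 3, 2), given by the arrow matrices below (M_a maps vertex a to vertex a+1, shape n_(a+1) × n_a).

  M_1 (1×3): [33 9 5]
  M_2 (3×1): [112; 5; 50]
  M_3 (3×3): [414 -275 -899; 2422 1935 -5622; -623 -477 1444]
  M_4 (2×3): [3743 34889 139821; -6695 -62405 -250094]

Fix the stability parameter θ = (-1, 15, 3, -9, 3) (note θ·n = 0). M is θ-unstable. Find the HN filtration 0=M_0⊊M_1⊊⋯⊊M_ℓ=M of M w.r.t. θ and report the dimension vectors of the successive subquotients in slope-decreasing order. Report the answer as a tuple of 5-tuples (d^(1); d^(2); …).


Interval decomposition of M: I[1,1]^2, I[1,5], I[3,4], I[3,5].
HN type (ℓ=3): μ^(1)=3; μ^(2)=-1; μ^(3)=-3

((0, 1, 1, 1, 2); (3, 0, 0, 0, 0); (0, 0, 2, 2, 0))


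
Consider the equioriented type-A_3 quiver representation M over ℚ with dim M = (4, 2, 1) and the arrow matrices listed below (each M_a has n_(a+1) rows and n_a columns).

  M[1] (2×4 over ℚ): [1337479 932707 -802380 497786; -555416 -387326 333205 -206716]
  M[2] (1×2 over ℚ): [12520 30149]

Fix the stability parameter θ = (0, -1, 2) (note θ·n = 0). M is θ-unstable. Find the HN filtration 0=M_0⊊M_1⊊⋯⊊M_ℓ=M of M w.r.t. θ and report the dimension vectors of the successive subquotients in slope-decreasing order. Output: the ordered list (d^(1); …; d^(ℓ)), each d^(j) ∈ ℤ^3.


Via rank(M_{q-1}∘⋯∘M_p): M ≅ I[1,1]^2, I[1,2], I[1,3].
μ_θ-semistable layers: μ^(1)=2; μ^(2)=0; μ^(3)=-1/2

((0, 0, 1); (2, 0, 0); (2, 2, 0))


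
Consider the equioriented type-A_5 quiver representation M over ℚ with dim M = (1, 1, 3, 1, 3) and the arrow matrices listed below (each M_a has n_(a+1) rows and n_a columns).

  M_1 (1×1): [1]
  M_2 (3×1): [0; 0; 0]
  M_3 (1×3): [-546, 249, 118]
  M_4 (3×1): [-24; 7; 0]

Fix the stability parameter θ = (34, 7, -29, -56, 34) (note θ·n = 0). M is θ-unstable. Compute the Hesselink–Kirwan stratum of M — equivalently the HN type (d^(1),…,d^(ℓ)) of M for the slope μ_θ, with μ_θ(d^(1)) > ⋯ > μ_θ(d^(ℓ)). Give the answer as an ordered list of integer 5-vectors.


Barcode: M ≅ I[1,2], I[3,3]^2, I[3,5], I[5,5]^2. HN layers by μ_θ (4 steps, strictly decreasing):
  μ^(1)=34; μ^(2)=41/2; μ^(3)=-29; μ^(4)=-85/2

((0, 0, 0, 0, 3); (1, 1, 0, 0, 0); (0, 0, 2, 0, 0); (0, 0, 1, 1, 0))


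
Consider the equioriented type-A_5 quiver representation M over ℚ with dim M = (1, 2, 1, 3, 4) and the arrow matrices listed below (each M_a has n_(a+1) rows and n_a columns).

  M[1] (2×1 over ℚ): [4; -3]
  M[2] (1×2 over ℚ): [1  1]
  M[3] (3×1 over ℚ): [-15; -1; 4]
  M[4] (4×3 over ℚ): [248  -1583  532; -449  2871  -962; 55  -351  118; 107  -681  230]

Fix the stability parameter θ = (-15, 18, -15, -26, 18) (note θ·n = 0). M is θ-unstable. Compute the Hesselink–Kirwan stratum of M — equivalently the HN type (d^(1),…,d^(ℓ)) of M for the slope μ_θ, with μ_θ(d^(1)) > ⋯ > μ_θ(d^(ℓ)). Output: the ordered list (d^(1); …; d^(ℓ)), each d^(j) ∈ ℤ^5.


Via rank(M_{q-1}∘⋯∘M_p): M ≅ I[1,5], I[2,2], I[4,4], I[4,5], I[5,5]^2.
μ_θ-semistable layers: μ^(1)=18; μ^(2)=-23/3; μ^(3)=-15; μ^(4)=-26

((0, 1, 0, 0, 4); (0, 1, 1, 1, 0); (1, 0, 0, 0, 0); (0, 0, 0, 2, 0))


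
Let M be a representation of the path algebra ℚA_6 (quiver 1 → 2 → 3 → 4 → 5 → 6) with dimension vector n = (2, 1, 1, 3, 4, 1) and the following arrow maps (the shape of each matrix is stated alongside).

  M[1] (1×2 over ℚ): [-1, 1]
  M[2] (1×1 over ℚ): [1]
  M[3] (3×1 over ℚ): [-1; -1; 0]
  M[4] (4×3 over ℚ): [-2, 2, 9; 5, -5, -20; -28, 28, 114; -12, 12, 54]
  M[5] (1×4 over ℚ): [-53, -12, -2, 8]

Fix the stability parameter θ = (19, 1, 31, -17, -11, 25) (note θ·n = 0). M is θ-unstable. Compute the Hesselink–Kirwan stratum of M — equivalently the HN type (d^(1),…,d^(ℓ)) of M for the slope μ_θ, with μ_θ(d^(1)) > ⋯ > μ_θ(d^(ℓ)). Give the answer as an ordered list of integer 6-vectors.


Barcode: M ≅ I[1,1], I[1,4], I[4,5], I[4,6], I[5,5]^2. HN layers by μ_θ (5 steps, strictly decreasing):
  μ^(1)=25; μ^(2)=19; μ^(3)=17/2; μ^(4)=-11; μ^(5)=-17

((0, 0, 0, 0, 0, 1); (1, 0, 0, 0, 0, 0); (1, 1, 1, 1, 0, 0); (0, 0, 0, 0, 4, 0); (0, 0, 0, 2, 0, 0))


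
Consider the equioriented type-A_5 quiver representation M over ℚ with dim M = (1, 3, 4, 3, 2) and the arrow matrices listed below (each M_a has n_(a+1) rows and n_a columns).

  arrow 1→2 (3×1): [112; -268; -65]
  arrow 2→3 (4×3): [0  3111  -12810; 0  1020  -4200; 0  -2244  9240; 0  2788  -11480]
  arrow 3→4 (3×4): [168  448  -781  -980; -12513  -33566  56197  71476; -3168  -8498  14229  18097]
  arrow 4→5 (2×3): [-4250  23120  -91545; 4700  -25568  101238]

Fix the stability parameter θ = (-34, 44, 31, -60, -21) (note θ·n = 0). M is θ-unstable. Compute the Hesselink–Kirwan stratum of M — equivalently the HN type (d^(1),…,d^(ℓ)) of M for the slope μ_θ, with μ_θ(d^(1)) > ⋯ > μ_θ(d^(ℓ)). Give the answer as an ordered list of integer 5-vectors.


Via rank(M_{q-1}∘⋯∘M_p): M ≅ I[1,4], I[2,2]^2, I[3,3], I[3,4], I[3,5], I[5,5].
μ_θ-semistable layers: μ^(1)=44; μ^(2)=31; μ^(3)=5; μ^(4)=-29/2; μ^(5)=-50/3; μ^(6)=-21; μ^(7)=-34

((0, 2, 0, 0, 0); (0, 0, 1, 0, 0); (0, 1, 1, 1, 0); (0, 0, 1, 1, 0); (0, 0, 1, 1, 1); (0, 0, 0, 0, 1); (1, 0, 0, 0, 0))


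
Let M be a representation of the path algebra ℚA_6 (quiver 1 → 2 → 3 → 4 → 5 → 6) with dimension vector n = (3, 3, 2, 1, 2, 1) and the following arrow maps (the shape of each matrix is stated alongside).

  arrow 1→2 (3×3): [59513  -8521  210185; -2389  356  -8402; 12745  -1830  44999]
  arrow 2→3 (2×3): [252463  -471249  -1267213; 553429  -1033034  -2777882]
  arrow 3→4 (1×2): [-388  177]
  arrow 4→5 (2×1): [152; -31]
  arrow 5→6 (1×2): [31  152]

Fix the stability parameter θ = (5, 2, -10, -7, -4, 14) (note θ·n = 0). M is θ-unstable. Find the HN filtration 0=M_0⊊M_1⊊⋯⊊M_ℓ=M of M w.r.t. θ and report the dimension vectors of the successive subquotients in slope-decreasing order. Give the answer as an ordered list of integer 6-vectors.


Interval decomposition of M: I[1,2], I[1,3], I[1,5], I[5,6].
HN type (ℓ=5): μ^(1)=14; μ^(2)=7/2; μ^(3)=-1; μ^(4)=-14/5; μ^(5)=-4

((0, 0, 0, 0, 0, 1); (1, 1, 0, 0, 0, 0); (1, 1, 1, 0, 0, 0); (1, 1, 1, 1, 1, 0); (0, 0, 0, 0, 1, 0))


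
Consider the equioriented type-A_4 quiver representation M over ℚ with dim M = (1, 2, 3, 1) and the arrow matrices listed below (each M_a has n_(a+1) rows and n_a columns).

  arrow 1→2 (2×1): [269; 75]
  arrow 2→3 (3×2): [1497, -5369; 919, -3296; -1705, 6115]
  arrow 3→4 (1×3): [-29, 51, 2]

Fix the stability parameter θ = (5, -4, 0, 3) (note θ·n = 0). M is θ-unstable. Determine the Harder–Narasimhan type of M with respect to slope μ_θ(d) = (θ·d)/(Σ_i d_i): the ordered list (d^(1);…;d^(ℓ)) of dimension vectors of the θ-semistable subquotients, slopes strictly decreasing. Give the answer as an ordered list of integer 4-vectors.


Via rank(M_{q-1}∘⋯∘M_p): M ≅ I[1,4], I[2,3], I[3,3].
μ_θ-semistable layers: μ^(1)=3; μ^(2)=1/3; μ^(3)=0; μ^(4)=-4

((0, 0, 0, 1); (1, 1, 1, 0); (0, 0, 2, 0); (0, 1, 0, 0))


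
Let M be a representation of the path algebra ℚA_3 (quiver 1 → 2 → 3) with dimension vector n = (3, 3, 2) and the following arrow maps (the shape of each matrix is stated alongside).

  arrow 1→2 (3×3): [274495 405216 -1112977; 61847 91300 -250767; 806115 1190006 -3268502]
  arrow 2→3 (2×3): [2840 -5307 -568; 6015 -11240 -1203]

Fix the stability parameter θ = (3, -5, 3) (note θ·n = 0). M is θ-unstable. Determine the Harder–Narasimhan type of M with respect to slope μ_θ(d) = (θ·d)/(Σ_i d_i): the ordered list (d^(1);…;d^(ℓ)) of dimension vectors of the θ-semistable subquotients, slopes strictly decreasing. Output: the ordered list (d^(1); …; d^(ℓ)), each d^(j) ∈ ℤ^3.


Interval decomposition of M: I[1,1], I[1,3]^2, I[2,2].
HN type (ℓ=3): μ^(1)=3; μ^(2)=-1; μ^(3)=-5

((1, 0, 2); (2, 2, 0); (0, 1, 0))


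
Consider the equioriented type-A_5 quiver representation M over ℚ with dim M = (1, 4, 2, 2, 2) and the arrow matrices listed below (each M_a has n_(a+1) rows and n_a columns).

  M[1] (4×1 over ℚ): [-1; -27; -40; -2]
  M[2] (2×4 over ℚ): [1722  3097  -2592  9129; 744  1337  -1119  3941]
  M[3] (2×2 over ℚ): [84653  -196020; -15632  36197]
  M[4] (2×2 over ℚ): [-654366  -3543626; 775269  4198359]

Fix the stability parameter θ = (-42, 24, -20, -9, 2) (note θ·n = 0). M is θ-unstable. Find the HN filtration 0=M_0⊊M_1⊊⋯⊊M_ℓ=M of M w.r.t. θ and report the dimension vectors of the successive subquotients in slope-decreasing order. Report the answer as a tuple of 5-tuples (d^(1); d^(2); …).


Interval decomposition of M: I[1,5], I[2,2]^2, I[2,4], I[5,5].
HN type (ℓ=4): μ^(1)=24; μ^(2)=2; μ^(3)=-5/3; μ^(4)=-42

((0, 2, 0, 0, 0); (0, 0, 0, 0, 2); (0, 2, 2, 2, 0); (1, 0, 0, 0, 0))


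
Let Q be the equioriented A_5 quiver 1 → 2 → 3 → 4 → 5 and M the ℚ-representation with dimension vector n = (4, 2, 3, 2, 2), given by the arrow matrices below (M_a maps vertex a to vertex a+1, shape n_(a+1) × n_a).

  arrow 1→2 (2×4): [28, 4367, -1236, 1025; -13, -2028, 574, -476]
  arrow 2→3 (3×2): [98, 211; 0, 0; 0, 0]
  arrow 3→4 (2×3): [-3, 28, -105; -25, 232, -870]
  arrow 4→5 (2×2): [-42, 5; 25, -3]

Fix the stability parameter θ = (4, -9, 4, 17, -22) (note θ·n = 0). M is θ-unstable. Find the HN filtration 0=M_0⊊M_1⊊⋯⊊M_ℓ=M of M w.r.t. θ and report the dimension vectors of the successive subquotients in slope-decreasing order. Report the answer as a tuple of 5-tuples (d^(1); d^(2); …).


Barcode: M ≅ I[1,1]^2, I[1,2], I[1,5], I[3,3], I[3,5]. HN layers by μ_θ (3 steps, strictly decreasing):
  μ^(1)=4; μ^(2)=-1/3; μ^(3)=-5/2

((2, 0, 1, 0, 0); (0, 0, 2, 2, 2); (2, 2, 0, 0, 0))


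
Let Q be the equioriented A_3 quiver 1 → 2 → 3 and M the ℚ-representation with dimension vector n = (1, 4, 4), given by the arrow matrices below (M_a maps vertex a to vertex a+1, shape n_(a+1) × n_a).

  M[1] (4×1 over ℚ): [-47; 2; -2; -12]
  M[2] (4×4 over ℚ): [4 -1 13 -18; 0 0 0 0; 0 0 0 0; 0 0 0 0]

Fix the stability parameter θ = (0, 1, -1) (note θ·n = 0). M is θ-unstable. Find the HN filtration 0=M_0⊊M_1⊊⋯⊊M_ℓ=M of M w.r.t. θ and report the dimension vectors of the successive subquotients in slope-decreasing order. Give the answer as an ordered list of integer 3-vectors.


Via rank(M_{q-1}∘⋯∘M_p): M ≅ I[1,2], I[2,2]^2, I[2,3], I[3,3]^3.
μ_θ-semistable layers: μ^(1)=1; μ^(2)=0; μ^(3)=-1

((0, 3, 0); (1, 1, 1); (0, 0, 3))


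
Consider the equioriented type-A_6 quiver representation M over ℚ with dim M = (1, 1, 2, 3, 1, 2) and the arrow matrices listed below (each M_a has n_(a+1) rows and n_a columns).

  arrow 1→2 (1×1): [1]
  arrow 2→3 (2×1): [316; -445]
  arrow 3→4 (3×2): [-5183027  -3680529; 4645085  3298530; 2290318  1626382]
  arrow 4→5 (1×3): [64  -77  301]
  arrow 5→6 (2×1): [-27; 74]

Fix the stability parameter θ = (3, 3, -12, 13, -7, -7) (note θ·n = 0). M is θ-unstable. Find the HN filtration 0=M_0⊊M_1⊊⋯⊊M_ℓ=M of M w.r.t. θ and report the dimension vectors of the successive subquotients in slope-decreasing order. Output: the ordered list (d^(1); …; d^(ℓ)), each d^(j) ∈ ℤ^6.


Barcode: M ≅ I[1,4], I[3,6], I[4,4], I[6,6]. HN layers by μ_θ (5 steps, strictly decreasing):
  μ^(1)=13; μ^(2)=-1/3; μ^(3)=-2; μ^(4)=-7; μ^(5)=-12

((0, 0, 0, 2, 0, 0); (0, 0, 0, 1, 1, 1); (1, 1, 1, 0, 0, 0); (0, 0, 0, 0, 0, 1); (0, 0, 1, 0, 0, 0))


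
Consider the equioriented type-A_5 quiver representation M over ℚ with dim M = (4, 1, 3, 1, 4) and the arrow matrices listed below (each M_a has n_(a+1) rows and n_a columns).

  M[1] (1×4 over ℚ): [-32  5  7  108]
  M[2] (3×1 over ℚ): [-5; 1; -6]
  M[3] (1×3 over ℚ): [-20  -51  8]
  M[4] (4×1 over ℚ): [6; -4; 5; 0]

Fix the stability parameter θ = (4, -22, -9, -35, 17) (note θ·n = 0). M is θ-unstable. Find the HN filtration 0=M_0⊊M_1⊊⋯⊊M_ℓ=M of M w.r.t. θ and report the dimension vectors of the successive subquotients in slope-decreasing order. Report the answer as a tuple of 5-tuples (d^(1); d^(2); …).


Via rank(M_{q-1}∘⋯∘M_p): M ≅ I[1,1]^3, I[1,5], I[3,3]^2, I[5,5]^3.
μ_θ-semistable layers: μ^(1)=17; μ^(2)=4; μ^(3)=-9; μ^(4)=-31/2

((0, 0, 0, 0, 4); (3, 0, 0, 0, 0); (0, 0, 2, 0, 0); (1, 1, 1, 1, 0))


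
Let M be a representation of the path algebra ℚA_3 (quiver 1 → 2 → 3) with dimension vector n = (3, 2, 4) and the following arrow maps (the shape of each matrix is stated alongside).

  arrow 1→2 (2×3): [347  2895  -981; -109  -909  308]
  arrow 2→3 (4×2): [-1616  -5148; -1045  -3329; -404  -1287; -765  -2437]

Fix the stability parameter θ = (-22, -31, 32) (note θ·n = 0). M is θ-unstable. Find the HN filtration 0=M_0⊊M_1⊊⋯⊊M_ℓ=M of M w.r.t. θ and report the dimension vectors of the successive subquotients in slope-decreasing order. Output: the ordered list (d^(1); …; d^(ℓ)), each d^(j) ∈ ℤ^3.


Via rank(M_{q-1}∘⋯∘M_p): M ≅ I[1,1], I[1,3]^2, I[3,3]^2.
μ_θ-semistable layers: μ^(1)=32; μ^(2)=-22; μ^(3)=-53/2

((0, 0, 4); (1, 0, 0); (2, 2, 0))


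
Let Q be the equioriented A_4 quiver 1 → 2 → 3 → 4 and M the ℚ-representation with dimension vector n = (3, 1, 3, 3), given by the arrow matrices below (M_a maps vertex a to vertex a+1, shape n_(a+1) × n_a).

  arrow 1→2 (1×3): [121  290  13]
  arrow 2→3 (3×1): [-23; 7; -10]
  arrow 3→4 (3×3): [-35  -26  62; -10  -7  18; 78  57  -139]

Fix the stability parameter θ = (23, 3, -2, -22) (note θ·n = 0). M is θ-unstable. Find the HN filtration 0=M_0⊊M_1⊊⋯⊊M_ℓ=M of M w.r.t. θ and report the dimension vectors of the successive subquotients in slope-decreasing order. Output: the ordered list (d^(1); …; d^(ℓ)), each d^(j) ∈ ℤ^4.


Via rank(M_{q-1}∘⋯∘M_p): M ≅ I[1,1]^2, I[1,4], I[3,4]^2.
μ_θ-semistable layers: μ^(1)=23; μ^(2)=1/2; μ^(3)=-12

((2, 0, 0, 0); (1, 1, 1, 1); (0, 0, 2, 2))


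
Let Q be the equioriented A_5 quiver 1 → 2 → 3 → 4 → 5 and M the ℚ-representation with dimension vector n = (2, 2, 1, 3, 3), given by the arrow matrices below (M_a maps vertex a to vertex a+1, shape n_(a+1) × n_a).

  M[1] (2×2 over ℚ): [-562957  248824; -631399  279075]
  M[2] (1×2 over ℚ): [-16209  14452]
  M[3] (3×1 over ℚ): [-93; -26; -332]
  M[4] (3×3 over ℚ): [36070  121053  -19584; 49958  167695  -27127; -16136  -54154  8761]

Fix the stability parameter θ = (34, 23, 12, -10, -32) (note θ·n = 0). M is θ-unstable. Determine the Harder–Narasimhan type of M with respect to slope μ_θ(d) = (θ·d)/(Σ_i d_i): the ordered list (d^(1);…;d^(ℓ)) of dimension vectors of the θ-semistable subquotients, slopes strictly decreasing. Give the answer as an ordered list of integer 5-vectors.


Via rank(M_{q-1}∘⋯∘M_p): M ≅ I[1,2], I[1,4], I[4,5]^2, I[5,5].
μ_θ-semistable layers: μ^(1)=57/2; μ^(2)=59/4; μ^(3)=-21; μ^(4)=-32

((1, 1, 0, 0, 0); (1, 1, 1, 1, 0); (0, 0, 0, 2, 2); (0, 0, 0, 0, 1))


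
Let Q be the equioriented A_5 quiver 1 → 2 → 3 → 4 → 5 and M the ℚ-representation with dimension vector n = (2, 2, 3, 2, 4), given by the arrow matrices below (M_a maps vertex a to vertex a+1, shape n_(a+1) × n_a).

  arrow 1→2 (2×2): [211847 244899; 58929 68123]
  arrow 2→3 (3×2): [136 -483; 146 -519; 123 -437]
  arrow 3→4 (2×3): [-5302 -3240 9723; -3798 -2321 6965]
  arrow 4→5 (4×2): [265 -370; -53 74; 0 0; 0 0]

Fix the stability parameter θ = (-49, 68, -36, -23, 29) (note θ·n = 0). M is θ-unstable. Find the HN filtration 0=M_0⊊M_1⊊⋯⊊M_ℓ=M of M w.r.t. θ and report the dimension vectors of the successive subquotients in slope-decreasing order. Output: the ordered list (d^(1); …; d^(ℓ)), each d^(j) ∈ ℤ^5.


Via rank(M_{q-1}∘⋯∘M_p): M ≅ I[1,4], I[1,5], I[3,3], I[5,5]^3.
μ_θ-semistable layers: μ^(1)=29; μ^(2)=3; μ^(3)=-36; μ^(4)=-49

((0, 0, 0, 0, 4); (0, 2, 2, 2, 0); (0, 0, 1, 0, 0); (2, 0, 0, 0, 0))


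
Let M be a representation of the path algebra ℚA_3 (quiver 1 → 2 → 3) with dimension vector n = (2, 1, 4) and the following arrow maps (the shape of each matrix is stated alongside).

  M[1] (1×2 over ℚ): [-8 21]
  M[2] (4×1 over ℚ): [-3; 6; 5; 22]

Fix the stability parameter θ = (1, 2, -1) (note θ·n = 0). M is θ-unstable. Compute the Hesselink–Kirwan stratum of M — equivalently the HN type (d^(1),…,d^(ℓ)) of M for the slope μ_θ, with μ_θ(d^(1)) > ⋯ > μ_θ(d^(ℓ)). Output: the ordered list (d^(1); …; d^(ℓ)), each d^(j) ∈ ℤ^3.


Via rank(M_{q-1}∘⋯∘M_p): M ≅ I[1,1], I[1,3], I[3,3]^3.
μ_θ-semistable layers: μ^(1)=1; μ^(2)=2/3; μ^(3)=-1

((1, 0, 0); (1, 1, 1); (0, 0, 3))


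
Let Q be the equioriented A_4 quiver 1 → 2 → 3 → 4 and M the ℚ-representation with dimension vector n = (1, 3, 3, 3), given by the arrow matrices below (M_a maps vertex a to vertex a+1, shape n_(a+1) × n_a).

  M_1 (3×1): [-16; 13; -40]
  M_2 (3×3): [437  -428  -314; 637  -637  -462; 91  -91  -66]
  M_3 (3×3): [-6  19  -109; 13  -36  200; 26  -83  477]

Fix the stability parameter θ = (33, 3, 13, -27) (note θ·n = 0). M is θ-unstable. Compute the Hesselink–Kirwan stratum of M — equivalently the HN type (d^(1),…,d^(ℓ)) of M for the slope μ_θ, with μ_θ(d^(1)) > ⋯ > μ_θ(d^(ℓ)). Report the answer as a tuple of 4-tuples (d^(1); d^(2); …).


Interval decomposition of M: I[1,3], I[2,2], I[2,4], I[3,4], I[4,4].
HN type (ℓ=5): μ^(1)=49/3; μ^(2)=3; μ^(3)=-11/3; μ^(4)=-7; μ^(5)=-27

((1, 1, 1, 0); (0, 1, 0, 0); (0, 1, 1, 1); (0, 0, 1, 1); (0, 0, 0, 1))


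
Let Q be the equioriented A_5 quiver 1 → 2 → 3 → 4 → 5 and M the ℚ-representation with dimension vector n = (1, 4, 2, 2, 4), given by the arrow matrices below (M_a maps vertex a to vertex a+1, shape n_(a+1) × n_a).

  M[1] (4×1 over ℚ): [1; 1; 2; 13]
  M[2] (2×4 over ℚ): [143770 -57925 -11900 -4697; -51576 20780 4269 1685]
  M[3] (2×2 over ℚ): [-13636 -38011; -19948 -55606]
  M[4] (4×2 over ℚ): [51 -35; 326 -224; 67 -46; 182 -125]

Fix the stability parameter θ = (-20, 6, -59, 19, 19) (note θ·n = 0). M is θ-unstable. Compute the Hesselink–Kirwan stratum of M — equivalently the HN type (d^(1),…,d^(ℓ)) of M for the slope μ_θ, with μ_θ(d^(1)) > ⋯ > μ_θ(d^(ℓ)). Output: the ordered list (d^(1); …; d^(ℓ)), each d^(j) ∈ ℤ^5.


Via rank(M_{q-1}∘⋯∘M_p): M ≅ I[1,5], I[2,2]^2, I[2,5], I[5,5]^2.
μ_θ-semistable layers: μ^(1)=19; μ^(2)=6; μ^(3)=-73/3; μ^(4)=-53/2

((0, 0, 0, 2, 4); (0, 2, 0, 0, 0); (1, 1, 1, 0, 0); (0, 1, 1, 0, 0))


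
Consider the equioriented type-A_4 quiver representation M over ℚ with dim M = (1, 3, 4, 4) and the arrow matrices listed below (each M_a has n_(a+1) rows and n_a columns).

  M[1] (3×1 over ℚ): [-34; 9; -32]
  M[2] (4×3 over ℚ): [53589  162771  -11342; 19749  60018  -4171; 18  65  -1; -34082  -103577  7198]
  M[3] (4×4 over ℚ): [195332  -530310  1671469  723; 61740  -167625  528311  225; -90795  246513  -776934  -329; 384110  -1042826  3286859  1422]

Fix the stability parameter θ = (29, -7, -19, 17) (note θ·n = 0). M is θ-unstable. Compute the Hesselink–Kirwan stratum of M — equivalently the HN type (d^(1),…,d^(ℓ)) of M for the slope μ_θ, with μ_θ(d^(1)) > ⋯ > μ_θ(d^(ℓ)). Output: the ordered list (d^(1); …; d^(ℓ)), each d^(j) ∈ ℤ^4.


Interval decomposition of M: I[1,4], I[2,4]^2, I[3,4].
HN type (ℓ=4): μ^(1)=17; μ^(2)=1; μ^(3)=-13; μ^(4)=-19

((0, 0, 0, 4); (1, 1, 1, 0); (0, 2, 2, 0); (0, 0, 1, 0))


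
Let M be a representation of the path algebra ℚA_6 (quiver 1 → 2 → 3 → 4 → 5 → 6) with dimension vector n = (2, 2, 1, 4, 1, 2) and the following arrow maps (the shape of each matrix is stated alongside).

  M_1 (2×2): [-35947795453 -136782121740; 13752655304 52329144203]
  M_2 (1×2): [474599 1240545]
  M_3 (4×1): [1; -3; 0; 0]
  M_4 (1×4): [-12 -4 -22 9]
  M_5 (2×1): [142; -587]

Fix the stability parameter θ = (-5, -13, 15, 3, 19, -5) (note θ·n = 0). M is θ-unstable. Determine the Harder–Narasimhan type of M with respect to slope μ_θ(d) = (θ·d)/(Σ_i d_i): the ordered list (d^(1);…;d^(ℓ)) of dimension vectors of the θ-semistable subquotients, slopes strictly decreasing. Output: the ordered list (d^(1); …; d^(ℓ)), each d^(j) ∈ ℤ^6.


Barcode: M ≅ I[1,2], I[1,4], I[4,4]^2, I[4,6], I[6,6]. HN layers by μ_θ (5 steps, strictly decreasing):
  μ^(1)=9; μ^(2)=7; μ^(3)=3; μ^(4)=-5; μ^(5)=-9

((0, 0, 1, 1, 0, 0); (0, 0, 0, 0, 1, 1); (0, 0, 0, 3, 0, 0); (0, 0, 0, 0, 0, 1); (2, 2, 0, 0, 0, 0))


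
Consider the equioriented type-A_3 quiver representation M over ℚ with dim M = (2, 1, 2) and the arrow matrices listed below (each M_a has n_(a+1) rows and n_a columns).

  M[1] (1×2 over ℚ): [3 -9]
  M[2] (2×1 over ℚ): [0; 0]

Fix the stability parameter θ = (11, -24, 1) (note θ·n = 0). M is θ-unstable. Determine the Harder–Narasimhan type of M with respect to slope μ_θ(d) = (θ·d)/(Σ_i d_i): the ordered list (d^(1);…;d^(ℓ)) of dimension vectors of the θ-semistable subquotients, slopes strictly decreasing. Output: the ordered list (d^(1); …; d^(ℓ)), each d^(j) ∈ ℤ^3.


Via rank(M_{q-1}∘⋯∘M_p): M ≅ I[1,1], I[1,2], I[3,3]^2.
μ_θ-semistable layers: μ^(1)=11; μ^(2)=1; μ^(3)=-13/2

((1, 0, 0); (0, 0, 2); (1, 1, 0))


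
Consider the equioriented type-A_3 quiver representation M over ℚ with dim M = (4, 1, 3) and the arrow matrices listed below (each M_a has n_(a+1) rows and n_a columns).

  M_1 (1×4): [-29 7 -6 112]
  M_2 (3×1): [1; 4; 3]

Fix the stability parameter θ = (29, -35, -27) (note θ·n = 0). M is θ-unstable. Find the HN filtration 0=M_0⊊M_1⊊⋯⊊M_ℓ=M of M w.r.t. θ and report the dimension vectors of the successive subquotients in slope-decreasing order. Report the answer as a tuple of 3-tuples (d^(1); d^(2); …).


Via rank(M_{q-1}∘⋯∘M_p): M ≅ I[1,1]^3, I[1,3], I[3,3]^2.
μ_θ-semistable layers: μ^(1)=29; μ^(2)=-11; μ^(3)=-27

((3, 0, 0); (1, 1, 1); (0, 0, 2))


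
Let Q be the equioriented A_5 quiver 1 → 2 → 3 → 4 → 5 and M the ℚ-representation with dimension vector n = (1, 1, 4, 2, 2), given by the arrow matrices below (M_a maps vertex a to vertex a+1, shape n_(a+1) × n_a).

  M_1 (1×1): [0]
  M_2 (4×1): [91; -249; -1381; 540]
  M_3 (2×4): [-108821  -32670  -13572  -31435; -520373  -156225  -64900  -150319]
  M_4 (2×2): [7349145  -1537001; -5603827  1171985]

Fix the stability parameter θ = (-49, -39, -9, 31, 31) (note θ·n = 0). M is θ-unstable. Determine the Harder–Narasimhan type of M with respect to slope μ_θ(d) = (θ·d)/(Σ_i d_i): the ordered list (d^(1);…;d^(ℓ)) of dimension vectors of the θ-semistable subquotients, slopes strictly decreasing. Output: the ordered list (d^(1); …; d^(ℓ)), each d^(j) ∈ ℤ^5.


Interval decomposition of M: I[1,1], I[2,5], I[3,3]^2, I[3,5].
HN type (ℓ=4): μ^(1)=31; μ^(2)=-9; μ^(3)=-39; μ^(4)=-49

((0, 0, 0, 2, 2); (0, 0, 4, 0, 0); (0, 1, 0, 0, 0); (1, 0, 0, 0, 0))


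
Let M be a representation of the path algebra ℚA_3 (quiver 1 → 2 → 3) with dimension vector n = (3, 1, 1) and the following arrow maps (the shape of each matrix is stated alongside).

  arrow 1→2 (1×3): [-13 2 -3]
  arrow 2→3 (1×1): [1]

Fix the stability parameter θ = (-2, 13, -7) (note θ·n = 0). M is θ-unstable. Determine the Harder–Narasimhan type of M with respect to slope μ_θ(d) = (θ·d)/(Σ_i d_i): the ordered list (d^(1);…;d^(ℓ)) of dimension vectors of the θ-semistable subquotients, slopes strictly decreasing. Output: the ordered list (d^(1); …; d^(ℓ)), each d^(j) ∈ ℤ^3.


Interval decomposition of M: I[1,1]^2, I[1,3].
HN type (ℓ=2): μ^(1)=3; μ^(2)=-2

((0, 1, 1); (3, 0, 0))


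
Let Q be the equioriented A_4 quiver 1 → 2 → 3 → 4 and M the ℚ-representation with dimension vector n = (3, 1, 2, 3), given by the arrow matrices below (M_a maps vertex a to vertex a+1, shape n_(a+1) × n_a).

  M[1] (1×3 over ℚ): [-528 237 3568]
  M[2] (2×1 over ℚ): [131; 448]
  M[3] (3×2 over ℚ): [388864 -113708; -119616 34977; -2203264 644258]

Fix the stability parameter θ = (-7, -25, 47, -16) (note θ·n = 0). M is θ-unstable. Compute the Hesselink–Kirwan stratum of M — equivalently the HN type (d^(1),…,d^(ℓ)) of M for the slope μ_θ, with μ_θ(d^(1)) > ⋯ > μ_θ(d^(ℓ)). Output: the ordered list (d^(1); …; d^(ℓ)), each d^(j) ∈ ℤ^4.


Interval decomposition of M: I[1,1]^2, I[1,3], I[3,4], I[4,4]^2.
HN type (ℓ=4): μ^(1)=47; μ^(2)=31/2; μ^(3)=-7; μ^(4)=-16

((0, 0, 1, 0); (0, 0, 1, 1); (2, 0, 0, 0); (1, 1, 0, 2))
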